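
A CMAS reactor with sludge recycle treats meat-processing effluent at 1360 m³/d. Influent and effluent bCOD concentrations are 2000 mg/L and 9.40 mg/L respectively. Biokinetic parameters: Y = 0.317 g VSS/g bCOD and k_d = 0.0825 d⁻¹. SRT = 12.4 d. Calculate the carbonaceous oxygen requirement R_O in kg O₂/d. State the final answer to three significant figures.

Correct the yield for decay: Y_obs = Y/(1 + k_d θ_c) = 0.317 / (1 + 0.0825 × 12.4) = 0.317 / 2.023 = 0.1567.
ΔS = 2000 − 9.40 = 1991 mg/L, so the substrate removal rate is 1360 × 1991/1000 = 2707 kg bCOD/d.
P_X = Y_obs·Q·(S₀ − S) = 0.1567 × 2707 = 424.2 kg VSS/d.
R_O = Q·(S₀ − S) − 1.42·P_X = 2707 − 1.42 × 424.2 = 2105 kg O₂/d.

R_O ≈ 2100 kg O₂/d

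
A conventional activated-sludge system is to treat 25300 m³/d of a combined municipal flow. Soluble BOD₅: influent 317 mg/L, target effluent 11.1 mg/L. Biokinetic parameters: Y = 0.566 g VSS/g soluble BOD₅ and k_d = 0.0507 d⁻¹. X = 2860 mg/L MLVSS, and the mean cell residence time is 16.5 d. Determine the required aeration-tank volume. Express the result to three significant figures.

Rearranging the biomass balance for a CMAS with decay, V = Y·Q·ΔS·θ_c / [X·(1+k_d θ_c)] = 0.566 × 25300 × (317 − 11.1) × 16.5 / [2860 × (1 + 0.0507 × 16.5)] = 7.23×10^7 / 5253 = 13760 m³.

V ≈ 13800 m³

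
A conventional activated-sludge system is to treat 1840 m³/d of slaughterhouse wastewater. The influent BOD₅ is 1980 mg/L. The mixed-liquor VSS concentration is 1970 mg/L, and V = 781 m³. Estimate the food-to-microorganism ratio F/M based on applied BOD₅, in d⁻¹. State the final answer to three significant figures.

F/M ≈ 2.37 d⁻¹

Food-to-microorganism ratio F/M = Q S₀ / (V X) = 1840 × 1980 / (781.0 × 1970) = 2.368 d⁻¹.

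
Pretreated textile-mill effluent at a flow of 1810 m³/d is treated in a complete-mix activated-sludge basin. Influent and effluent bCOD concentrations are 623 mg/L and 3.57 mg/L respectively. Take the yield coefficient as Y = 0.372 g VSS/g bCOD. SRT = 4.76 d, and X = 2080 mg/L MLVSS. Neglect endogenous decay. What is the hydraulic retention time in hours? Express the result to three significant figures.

With k_d = 0 the design equation reduces to V = Y Q (S₀−S) θ_c / X = 0.372 × 1810 × (623 − 3.57) × 4.76 / 2080 = 954.5 m³.
τ = V/Q = 954.5/1810 = 0.5273 d, or 12.66 h.

τ ≈ 12.7 h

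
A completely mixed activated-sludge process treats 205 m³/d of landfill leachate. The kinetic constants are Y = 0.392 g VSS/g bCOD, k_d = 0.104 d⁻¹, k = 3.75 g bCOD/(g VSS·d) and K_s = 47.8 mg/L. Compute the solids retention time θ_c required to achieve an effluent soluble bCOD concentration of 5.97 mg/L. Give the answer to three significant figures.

Specific growth rate at S = 5.97 mg/L: μ = YkS/(K_s+S) = 0.392·3.75·5.97/(47.8+5.97) = 0.1632 d⁻¹.
Then 1/θ_c = μ − k_d = 0.1632 − 0.104 = 0.05921 d⁻¹, giving θ_c = 16.89 d.

θ_c ≈ 16.9 d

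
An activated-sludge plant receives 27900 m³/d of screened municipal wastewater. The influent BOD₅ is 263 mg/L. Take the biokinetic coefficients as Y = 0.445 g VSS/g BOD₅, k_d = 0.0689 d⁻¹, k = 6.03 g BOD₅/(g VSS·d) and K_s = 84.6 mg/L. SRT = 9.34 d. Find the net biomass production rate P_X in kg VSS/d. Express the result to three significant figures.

P_X ≈ 1940 kg VSS/d

From the Monod/SRT balance for a CMAS, S = K_s·(1+k_d θ_c)/[θ_c·(Y k − k_d) − 1] = 84.6 × (1 + 0.0689 × 9.34) / [9.34 × (0.445 × 6.03 − 0.0689) − 1] = 139.0 / 23.42 = 5.937 mg/L.
Y_obs = Y / (1 + k_d θ_c) = 0.445 / (1 + 0.0689 × 9.34) = 0.445 / 1.644 = 0.2708.
ΔS = 263 − 5.94 = 257.1 mg/L, so the substrate removal rate is 27900 × 257.1/1000 = 7172 kg BOD₅/d.
P_X = Y_obs · Q(S₀ − S) = 0.2708 × 7172 = 1942 kg VSS/d.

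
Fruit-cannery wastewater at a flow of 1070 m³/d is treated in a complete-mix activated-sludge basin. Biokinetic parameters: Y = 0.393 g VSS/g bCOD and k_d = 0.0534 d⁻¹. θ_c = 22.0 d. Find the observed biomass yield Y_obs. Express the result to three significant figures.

Y_obs = Y / (1 + k_d θ_c) = 0.393 / (1 + 0.0534 × 22.0) = 0.393 / 2.175 = 0.1807.

Y_obs ≈ 0.181 g VSS/g bCOD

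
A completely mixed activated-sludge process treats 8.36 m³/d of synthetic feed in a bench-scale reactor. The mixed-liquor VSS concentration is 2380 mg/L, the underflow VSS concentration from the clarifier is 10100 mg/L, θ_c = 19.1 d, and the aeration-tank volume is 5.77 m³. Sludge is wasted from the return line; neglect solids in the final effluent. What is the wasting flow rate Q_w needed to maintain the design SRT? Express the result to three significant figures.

θ_c = V·X/(Q_w·X_r) when wasting from the recycle, so Q_w = V·X/(θ_c·X_r) = 5.770 × 2380 / (19.1 × 10100) = 0.07119 m³/d.

Q_w ≈ 0.0712 m³/d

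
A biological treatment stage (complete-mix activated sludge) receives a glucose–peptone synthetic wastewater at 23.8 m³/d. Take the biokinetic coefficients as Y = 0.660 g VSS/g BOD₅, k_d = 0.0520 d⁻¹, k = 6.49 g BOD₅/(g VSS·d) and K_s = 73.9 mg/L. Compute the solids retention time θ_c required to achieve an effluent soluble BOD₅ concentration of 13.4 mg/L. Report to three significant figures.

At the target effluent, Y k S/(K_s+S) = 0.660×6.49×13.4/87.30 = 0.6575 d⁻¹.
1/θ_c = 0.6575 − 0.0520 = 0.6055 d⁻¹, so θ_c = 1.652 d.

θ_c ≈ 1.65 d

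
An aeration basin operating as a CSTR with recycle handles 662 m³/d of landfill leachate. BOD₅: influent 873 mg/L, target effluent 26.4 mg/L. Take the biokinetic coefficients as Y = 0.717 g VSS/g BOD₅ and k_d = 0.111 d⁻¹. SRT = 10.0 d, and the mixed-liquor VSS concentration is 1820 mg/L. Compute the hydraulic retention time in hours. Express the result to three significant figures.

Steady-state biomass mass balance: V·X·(1 + k_d·θ_c) = Y·Q·(S₀ − S)·θ_c, so V = 0.717 × 662 × (873 − 26.4) × 10.0 / [1820 × (1 + 0.111 × 10.0)] = 4.02×10^6 / 3840 = 1046 m³.
τ = V/Q = 1046/662 = 1.581 d, or 37.94 h.

τ ≈ 37.9 h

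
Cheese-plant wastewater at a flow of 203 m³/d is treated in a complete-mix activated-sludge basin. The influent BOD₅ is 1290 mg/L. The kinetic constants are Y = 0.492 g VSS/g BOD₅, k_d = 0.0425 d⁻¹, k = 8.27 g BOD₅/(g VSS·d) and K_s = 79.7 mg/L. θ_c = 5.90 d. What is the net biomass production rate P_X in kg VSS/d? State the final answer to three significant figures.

For a completely mixed reactor with recycle the Lawrence–McCarty relation gives S = K_s·(1 + k_d·θ_c) / [θ_c·(Y·k − k_d) − 1] = 79.7 × (1 + 0.0425 × 5.90) / [5.90 × (0.492 × 8.27 − 0.0425) − 1] = 99.68 / 22.76 = 4.381 mg/L.
Y_obs = Y / (1 + k_d θ_c) = 0.492 / (1 + 0.0425 × 5.90) = 0.492 / 1.251 = 0.3934.
Substrate removed = Q·(S₀ − S) = 203 m³/d × (1290 − 4.38) g/m³ = 2.61×10^5 g/d = 261.0 kg/d.
P_X = Y_obs · Q(S₀ − S) = 0.3934 × 261.0 = 102.7 kg VSS/d.

P_X ≈ 103 kg VSS/d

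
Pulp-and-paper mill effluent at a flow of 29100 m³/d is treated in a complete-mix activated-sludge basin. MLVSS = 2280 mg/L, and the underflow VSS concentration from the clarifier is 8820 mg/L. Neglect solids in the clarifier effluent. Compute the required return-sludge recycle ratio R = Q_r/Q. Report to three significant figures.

R = Q_r/Q = X/(X_r − X) = 2280 / (8820 − 2280) = 0.3486.

R ≈ 0.349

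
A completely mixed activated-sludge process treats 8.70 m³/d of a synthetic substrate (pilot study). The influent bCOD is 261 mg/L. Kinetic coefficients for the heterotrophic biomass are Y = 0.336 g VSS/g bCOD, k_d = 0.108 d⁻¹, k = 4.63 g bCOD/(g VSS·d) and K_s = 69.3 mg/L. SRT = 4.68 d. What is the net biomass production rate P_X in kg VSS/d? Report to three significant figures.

From the Monod/SRT balance for a CMAS, S = K_s·(1+k_d θ_c)/[θ_c·(Y k − k_d) − 1] = 69.3 × (1 + 0.108 × 4.68) / [4.68 × (0.336 × 4.63 − 0.108) − 1] = 104.3 / 5.775 = 18.06 mg/L.
Correct the yield for decay: Y_obs = Y/(1 + k_d θ_c) = 0.336 / (1 + 0.108 × 4.68) = 0.336 / 1.505 = 0.2232.
ΔS = 261 − 18.1 = 242.9 mg/L, so the substrate removal rate is 8.70 × 242.9/1000 = 2.113 kg bCOD/d.
So the net sludge growth is P_X = 0.2232 × 2.113 = 0.4717 kg VSS/d.

P_X ≈ 0.472 kg VSS/d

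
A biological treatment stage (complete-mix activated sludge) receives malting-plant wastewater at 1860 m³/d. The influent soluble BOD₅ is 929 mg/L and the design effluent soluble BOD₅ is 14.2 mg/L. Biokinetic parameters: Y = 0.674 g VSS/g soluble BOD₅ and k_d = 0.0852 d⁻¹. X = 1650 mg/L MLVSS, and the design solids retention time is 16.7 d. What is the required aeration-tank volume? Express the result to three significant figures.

Rearranging the biomass balance for a CMAS with decay, V = Y·Q·ΔS·θ_c / [X·(1+k_d θ_c)] = 0.674 × 1860 × (929 − 14.2) × 16.7 / [1650 × (1 + 0.0852 × 16.7)] = 1.92×10^7 / 3998 = 4791 m³.

V ≈ 4790 m³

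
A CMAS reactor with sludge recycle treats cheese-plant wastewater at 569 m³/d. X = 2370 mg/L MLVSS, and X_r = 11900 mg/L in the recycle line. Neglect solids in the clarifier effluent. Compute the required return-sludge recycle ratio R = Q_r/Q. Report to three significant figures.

R ≈ 0.249

Mass balance around the secondary clarifier (neglecting effluent solids): R = X / (X_r − X) = 2370 / (11900 − 2370) = 0.2487.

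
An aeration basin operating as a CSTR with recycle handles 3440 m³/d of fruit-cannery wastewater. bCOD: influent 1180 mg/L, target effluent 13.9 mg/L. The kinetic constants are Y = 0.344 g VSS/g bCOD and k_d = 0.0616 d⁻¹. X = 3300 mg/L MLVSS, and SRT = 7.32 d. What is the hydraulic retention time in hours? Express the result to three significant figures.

From the SRT design equation V = Y Q (S₀−S) θ_c / [X (1 + k_d θ_c)] = 0.344 × 3440 × (1180 − 13.9) × 7.32 / [3300 × (1 + 0.0616 × 7.32)] = 1.01×10^7 / 4788 = 2110 m³.
τ = V/Q = 2110/3440 = 0.6133 d, or 14.72 h.

τ ≈ 14.7 h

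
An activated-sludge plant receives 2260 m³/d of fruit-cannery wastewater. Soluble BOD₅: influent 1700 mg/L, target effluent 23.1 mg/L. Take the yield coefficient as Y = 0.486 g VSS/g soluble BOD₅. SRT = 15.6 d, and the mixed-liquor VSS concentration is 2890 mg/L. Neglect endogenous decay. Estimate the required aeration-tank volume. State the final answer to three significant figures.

V ≈ 9940 m³

With k_d = 0 the design equation reduces to V = Y Q (S₀−S) θ_c / X = 0.486 × 2260 × (1700 − 23.1) × 15.6 / 2890 = 9942 m³.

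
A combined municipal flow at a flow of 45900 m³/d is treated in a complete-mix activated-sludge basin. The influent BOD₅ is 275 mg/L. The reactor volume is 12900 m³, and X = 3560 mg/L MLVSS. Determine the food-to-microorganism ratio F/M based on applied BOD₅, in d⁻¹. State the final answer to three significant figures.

F/M ≈ 0.275 d⁻¹

F/M = Q·S₀ / (V·X) = 45900 × 275 / (12900 × 3560) = 0.2749 g BOD₅·(g VSS·d)⁻¹.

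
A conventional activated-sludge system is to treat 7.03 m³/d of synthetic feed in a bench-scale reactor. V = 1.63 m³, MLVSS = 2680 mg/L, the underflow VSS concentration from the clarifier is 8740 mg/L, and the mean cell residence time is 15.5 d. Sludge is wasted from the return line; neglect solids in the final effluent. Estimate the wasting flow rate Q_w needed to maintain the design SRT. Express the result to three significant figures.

θ_c = V·X/(Q_w·X_r) when wasting from the recycle, so Q_w = V·X/(θ_c·X_r) = 1.630 × 2680 / (15.5 × 8740) = 0.03225 m³/d.

Q_w ≈ 0.0322 m³/d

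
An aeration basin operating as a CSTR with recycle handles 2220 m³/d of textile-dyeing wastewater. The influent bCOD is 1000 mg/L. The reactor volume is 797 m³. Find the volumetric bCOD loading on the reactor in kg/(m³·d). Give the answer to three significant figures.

Applied bCOD load per unit volume = Q·S₀/V = (2220 × 1000/1000)/797.0 = 2.785 kg bCOD·m⁻³·d⁻¹.

L_v ≈ 2.79 kg bCOD/(m³·d)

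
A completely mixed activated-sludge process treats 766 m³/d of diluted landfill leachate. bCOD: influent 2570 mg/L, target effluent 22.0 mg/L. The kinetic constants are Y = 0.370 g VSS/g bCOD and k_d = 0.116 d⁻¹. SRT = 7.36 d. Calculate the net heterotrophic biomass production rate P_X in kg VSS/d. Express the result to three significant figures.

Observed yield with endogenous decay: Y_obs = Y / (1 + k_d·θ_c) = 0.370 / (1 + 0.116 × 7.36) = 0.370 / 1.854 = 0.1996 g VSS/g bCOD.
Mass of bCOD removed per day: Q(S₀ − S) = 766 × 2548 g/m³ = 1952 kg/d.
P_X = Y_obs · Q(S₀ − S) = 0.1996 × 1952 = 389.6 kg VSS/d.

P_X ≈ 390 kg VSS/d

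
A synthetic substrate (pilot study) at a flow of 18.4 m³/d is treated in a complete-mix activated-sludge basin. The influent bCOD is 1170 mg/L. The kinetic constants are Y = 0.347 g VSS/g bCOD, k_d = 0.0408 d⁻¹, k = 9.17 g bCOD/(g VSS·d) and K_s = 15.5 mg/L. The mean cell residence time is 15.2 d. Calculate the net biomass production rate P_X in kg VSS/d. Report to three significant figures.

P_X ≈ 4.61 kg VSS/d

From the Monod/SRT balance for a CMAS, S = K_s·(1+k_d θ_c)/[θ_c·(Y k − k_d) − 1] = 15.5 × (1 + 0.0408 × 15.2) / [15.2 × (0.347 × 9.17 − 0.0408) − 1] = 25.11 / 46.75 = 0.5372 mg/L.
Y_obs = Y / (1 + k_d θ_c) = 0.347 / (1 + 0.0408 × 15.2) = 0.347 / 1.620 = 0.2142.
Mass of bCOD removed per day: Q(S₀ − S) = 18.4 × 1169 g/m³ = 21.52 kg/d.
P_X = Y_obs · Q(S₀ − S) = 0.2142 × 21.52 = 4.609 kg VSS/d.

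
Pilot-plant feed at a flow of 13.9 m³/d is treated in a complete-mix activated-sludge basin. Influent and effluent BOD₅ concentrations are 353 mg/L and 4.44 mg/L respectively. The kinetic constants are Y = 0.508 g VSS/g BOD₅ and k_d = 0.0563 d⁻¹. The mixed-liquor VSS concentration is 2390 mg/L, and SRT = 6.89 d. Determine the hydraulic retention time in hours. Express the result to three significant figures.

From the SRT design equation V = Y Q (S₀−S) θ_c / [X (1 + k_d θ_c)] = 0.508 × 13.9 × (353 − 4.44) × 6.89 / [2390 × (1 + 0.0563 × 6.89)] = 1.7×10^4 / 3317 = 5.112 m³.
HRT = V/Q = 5.112 m³ / 13.9 m³·d⁻¹ = 0.3678 d × 24 = 8.827 h.

τ ≈ 8.83 h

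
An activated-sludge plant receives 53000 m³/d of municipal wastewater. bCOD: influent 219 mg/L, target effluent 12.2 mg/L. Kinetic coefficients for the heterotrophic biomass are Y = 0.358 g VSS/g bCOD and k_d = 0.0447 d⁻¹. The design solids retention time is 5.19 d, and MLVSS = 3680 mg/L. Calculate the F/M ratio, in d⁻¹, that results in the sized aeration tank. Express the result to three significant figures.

Rearranging the biomass balance for a CMAS with decay, V = Y·Q·ΔS·θ_c / [X·(1+k_d θ_c)] = 0.358 × 53000 × (219 − 12.2) × 5.19 / [3680 × (1 + 0.0447 × 5.19)] = 2.04×10^7 / 4534 = 4492 m³.
F/M = Q·S₀ / (V·X) = 53000 × 219 / (4492 × 3680) = 0.7022 g bCOD·(g VSS·d)⁻¹.

F/M ≈ 0.702 d⁻¹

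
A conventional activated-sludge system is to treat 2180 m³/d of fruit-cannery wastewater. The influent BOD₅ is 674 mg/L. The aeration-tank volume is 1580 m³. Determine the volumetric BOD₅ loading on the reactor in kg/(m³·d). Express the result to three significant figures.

L_v ≈ 0.930 kg BOD₅/(m³·d)

Volumetric loading L_v = Q·S₀ / V = 2180 × 674 g/m³ / 1580 m³ = 929.9 g/(m³·d) = 0.9299 kg BOD₅/(m³·d).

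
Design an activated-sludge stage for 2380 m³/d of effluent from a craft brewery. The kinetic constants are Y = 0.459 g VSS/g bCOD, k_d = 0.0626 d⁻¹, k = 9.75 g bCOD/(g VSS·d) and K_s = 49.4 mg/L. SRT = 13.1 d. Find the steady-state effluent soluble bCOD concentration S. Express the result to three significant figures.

S ≈ 1.58 mg/L

For a completely mixed reactor with recycle the Lawrence–McCarty relation gives S = K_s·(1 + k_d·θ_c) / [θ_c·(Y·k − k_d) − 1] = 49.4 × (1 + 0.0626 × 13.1) / [13.1 × (0.459 × 9.75 − 0.0626) − 1] = 89.91 / 56.81 = 1.583 mg/L.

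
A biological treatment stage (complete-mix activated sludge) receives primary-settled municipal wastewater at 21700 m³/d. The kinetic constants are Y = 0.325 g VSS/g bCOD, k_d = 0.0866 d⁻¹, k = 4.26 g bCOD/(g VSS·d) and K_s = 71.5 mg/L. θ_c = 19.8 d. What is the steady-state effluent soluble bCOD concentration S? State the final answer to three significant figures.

S ≈ 7.86 mg/L

From the Monod/SRT balance for a CMAS, S = K_s·(1+k_d θ_c)/[θ_c·(Y k − k_d) − 1] = 71.5 × (1 + 0.0866 × 19.8) / [19.8 × (0.325 × 4.26 − 0.0866) − 1] = 194.1 / 24.70 = 7.859 mg/L.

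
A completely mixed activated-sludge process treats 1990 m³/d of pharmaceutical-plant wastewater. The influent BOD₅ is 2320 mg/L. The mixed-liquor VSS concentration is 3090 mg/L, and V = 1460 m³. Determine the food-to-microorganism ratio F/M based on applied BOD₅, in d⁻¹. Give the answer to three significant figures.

F/M = Q·S₀ / (V·X) = 1990 × 2320 / (1460 × 3090) = 1.023 g BOD₅·(g VSS·d)⁻¹.

F/M ≈ 1.02 d⁻¹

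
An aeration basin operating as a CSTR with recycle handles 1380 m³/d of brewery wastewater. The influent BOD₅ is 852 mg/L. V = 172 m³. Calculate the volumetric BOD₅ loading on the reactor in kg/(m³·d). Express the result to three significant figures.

Applied BOD₅ load per unit volume = Q·S₀/V = (1380 × 852/1000)/172.0 = 6.836 kg BOD₅·m⁻³·d⁻¹.

L_v ≈ 6.84 kg BOD₅/(m³·d)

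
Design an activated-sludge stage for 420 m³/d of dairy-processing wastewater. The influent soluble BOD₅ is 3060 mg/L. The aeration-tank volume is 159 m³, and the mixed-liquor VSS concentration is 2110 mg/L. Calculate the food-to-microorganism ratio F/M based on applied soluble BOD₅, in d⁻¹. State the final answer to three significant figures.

F/M ≈ 3.83 d⁻¹

Food-to-microorganism ratio F/M = Q S₀ / (V X) = 420 × 3060 / (159.0 × 2110) = 3.831 d⁻¹.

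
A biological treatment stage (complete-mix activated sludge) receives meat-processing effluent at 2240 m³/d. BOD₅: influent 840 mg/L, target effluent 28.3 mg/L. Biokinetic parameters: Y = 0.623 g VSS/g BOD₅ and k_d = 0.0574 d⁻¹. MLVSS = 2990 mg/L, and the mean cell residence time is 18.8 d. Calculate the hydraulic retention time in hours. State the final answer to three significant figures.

τ ≈ 36.7 h

From the SRT design equation V = Y Q (S₀−S) θ_c / [X (1 + k_d θ_c)] = 0.623 × 2240 × (840 − 28.3) × 18.8 / [2990 × (1 + 0.0574 × 18.8)] = 2.13×10^7 / 6217 = 3426 m³.
Hydraulic retention time τ = V/Q = 3426 / 2240 = 1.529 d = 36.70 h.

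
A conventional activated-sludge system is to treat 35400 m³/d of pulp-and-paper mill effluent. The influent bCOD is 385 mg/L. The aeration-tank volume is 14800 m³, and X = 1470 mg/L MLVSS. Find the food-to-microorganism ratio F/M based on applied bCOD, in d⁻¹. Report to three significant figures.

F/M ≈ 0.626 d⁻¹

F/M = Q·S₀ / (V·X) = 35400 × 385 / (14800 × 1470) = 0.6264 g bCOD·(g VSS·d)⁻¹.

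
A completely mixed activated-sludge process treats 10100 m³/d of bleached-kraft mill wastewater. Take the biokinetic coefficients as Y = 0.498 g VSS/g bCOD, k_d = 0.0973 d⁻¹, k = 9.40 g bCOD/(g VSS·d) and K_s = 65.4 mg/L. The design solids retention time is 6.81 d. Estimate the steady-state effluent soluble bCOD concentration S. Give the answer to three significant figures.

S ≈ 3.60 mg/L

From the Monod/SRT balance for a CMAS, S = K_s·(1+k_d θ_c)/[θ_c·(Y k − k_d) − 1] = 65.4 × (1 + 0.0973 × 6.81) / [6.81 × (0.498 × 9.40 − 0.0973) − 1] = 108.7 / 30.22 = 3.599 mg/L.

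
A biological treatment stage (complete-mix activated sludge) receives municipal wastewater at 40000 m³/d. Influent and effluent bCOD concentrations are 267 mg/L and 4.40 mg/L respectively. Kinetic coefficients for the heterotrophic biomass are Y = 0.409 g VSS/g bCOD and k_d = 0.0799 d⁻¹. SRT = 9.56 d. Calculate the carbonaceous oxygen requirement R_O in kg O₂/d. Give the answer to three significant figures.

Correct the yield for decay: Y_obs = Y/(1 + k_d θ_c) = 0.409 / (1 + 0.0799 × 9.56) = 0.409 / 1.764 = 0.2319.
Q·(S₀ − S) = 40000 × (267 − 4.40) × 10⁻³ = 10504 kg/d removed.
Net sludge production P_X = 0.2319 × 10504 = 2436 kg VSS/d.
R_O = Q·ΔS − 1.42 P_X = 10504 − 3459 = 7045 kg O₂/d.

R_O ≈ 7050 kg O₂/d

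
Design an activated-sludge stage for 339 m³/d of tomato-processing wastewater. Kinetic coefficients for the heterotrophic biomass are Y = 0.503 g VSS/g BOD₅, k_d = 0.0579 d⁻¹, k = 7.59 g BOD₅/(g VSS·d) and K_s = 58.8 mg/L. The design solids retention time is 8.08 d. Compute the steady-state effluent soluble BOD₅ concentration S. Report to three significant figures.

For a completely mixed reactor with recycle the Lawrence–McCarty relation gives S = K_s·(1 + k_d·θ_c) / [θ_c·(Y·k − k_d) − 1] = 58.8 × (1 + 0.0579 × 8.08) / [8.08 × (0.503 × 7.59 − 0.0579) − 1] = 86.31 / 29.38 = 2.938 mg/L.

S ≈ 2.94 mg/L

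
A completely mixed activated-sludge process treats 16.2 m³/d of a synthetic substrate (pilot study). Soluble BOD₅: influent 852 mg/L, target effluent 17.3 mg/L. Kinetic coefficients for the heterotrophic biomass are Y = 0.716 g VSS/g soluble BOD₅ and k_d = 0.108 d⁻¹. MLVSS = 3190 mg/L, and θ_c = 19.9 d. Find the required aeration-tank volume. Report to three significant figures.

V ≈ 19.2 m³

From the SRT design equation V = Y Q (S₀−S) θ_c / [X (1 + k_d θ_c)] = 0.716 × 16.2 × (852 − 17.3) × 19.9 / [3190 × (1 + 0.108 × 19.9)] = 1.93×10^5 / 10046 = 19.18 m³.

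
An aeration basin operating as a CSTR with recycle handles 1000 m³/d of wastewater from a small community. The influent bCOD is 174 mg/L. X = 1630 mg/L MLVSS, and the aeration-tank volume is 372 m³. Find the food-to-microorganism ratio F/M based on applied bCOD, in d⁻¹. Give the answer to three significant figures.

Food-to-microorganism ratio F/M = Q S₀ / (V X) = 1000 × 174 / (372.0 × 1630) = 0.2870 d⁻¹.

F/M ≈ 0.287 d⁻¹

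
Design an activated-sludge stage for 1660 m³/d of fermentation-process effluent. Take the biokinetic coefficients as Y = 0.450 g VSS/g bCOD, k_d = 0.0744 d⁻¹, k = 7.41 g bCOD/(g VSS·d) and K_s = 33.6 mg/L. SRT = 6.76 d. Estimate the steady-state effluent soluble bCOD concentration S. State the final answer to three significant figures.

For a completely mixed reactor with recycle the Lawrence–McCarty relation gives S = K_s·(1 + k_d·θ_c) / [θ_c·(Y·k − k_d) − 1] = 33.6 × (1 + 0.0744 × 6.76) / [6.76 × (0.450 × 7.41 − 0.0744) − 1] = 50.50 / 21.04 = 2.400 mg/L.

S ≈ 2.40 mg/L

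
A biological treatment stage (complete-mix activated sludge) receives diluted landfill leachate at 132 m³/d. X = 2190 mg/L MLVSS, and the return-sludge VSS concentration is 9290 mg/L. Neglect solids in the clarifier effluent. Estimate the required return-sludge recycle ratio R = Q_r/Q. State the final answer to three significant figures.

R ≈ 0.308

R = Q_r/Q = X/(X_r − X) = 2190 / (9290 − 2190) = 0.3085.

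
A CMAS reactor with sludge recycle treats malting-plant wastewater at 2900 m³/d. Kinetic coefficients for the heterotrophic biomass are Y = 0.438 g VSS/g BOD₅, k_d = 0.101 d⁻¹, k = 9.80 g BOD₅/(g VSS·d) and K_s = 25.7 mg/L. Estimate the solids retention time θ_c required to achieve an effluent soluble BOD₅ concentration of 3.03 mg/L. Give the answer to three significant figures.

Specific growth rate at S = 3.03 mg/L: μ = YkS/(K_s+S) = 0.438·9.80·3.03/(25.7+3.03) = 0.4527 d⁻¹.
1/θ_c = 0.4527 − 0.101 = 0.3517 d⁻¹, so θ_c = 2.843 d.

θ_c ≈ 2.84 d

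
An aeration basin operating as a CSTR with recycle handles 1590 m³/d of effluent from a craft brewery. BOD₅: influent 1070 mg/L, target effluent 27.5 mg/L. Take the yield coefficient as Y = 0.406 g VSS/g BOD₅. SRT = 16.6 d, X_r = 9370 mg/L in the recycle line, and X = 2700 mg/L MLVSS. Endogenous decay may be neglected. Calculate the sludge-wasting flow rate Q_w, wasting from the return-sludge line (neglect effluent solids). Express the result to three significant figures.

With k_d = 0 the design equation reduces to V = Y Q (S₀−S) θ_c / X = 0.406 × 1590 × (1070 − 27.5) × 16.6 / 2700 = 4138 m³.
Q_w = (V·X)/(θ_c X_r) = 4138 × 2700 / (16.6 × 9370) = 71.82 m³/d.

Q_w ≈ 71.8 m³/d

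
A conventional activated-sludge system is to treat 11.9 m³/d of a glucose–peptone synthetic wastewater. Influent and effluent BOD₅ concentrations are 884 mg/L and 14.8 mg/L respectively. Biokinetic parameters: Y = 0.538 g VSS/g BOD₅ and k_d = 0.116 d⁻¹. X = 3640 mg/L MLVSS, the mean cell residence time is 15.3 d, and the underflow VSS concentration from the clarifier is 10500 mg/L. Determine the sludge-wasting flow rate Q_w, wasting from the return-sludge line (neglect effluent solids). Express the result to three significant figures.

Rearranging the biomass balance for a CMAS with decay, V = Y·Q·ΔS·θ_c / [X·(1+k_d θ_c)] = 0.538 × 11.9 × (884 − 14.8) × 15.3 / [3640 × (1 + 0.116 × 15.3)] = 8.51×10^4 / 10100 = 8.430 m³.
Wasting from the return line (neglecting effluent solids): Q_w = V·X / (θ_c·X_r) = 8.430 × 3640 / (15.3 × 10500) = 0.1910 m³/d.

Q_w ≈ 0.191 m³/d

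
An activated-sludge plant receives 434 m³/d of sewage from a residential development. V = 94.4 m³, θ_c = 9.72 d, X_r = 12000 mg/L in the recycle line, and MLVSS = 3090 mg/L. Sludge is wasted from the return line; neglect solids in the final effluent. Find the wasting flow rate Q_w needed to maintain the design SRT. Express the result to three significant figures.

Q_w ≈ 2.50 m³/d

Q_w = (V·X)/(θ_c X_r) = 94.40 × 3090 / (9.72 × 12000) = 2.501 m³/d.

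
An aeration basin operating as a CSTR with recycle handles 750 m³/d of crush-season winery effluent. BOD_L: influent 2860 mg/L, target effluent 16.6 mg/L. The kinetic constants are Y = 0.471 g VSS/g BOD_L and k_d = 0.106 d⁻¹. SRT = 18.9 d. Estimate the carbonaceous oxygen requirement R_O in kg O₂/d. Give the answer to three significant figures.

Y_obs = Y / (1 + k_d θ_c) = 0.471 / (1 + 0.106 × 18.9) = 0.471 / 3.003 = 0.1568.
Q·(S₀ − S) = 750 × (2860 − 16.6) × 10⁻³ = 2133 kg/d removed.
Biomass synthesised: P_X = Y_obs × 2133 = 334.4 kg VSS/d.
R_O = Q·(S₀ − S) − 1.42·P_X = 2133 − 1.42 × 334.4 = 1658 kg O₂/d.

R_O ≈ 1660 kg O₂/d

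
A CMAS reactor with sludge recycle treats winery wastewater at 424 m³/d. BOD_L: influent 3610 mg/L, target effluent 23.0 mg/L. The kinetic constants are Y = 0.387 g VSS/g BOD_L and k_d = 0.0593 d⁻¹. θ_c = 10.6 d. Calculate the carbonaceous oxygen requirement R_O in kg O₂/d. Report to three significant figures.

The observed yield is Y_obs = Y/(1 + k_d·θ_c) = 0.387 / (1 + 0.0593 × 10.6) = 0.387 / 1.629 = 0.2376 g VSS per g BOD_L removed.
Q·(S₀ − S) = 424 × (3610 − 23.0) × 10⁻³ = 1521 kg/d removed.
P_X = Y_obs·Q·(S₀ − S) = 0.2376 × 1521 = 361.4 kg VSS/d.
R_O = Q·(S₀ − S) − 1.42·P_X = 1521 − 1.42 × 361.4 = 1008 kg O₂/d.

R_O ≈ 1010 kg O₂/d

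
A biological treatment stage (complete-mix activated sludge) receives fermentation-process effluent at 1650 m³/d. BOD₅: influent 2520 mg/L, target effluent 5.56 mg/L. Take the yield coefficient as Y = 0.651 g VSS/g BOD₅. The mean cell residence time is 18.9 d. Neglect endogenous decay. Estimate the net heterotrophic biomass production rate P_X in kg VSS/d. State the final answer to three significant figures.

Since k_d ≈ 0, Y_obs = Y = 0.651 g VSS/g BOD₅.
Substrate removed = Q·(S₀ − S) = 1650 m³/d × (2520 − 5.56) g/m³ = 4.15×10^6 g/d = 4149 kg/d.
Net biomass production P_X = Y_obs × Q·(S₀ − S) = 0.6510 × 4149 = 2701 kg VSS/d.

P_X ≈ 2700 kg VSS/d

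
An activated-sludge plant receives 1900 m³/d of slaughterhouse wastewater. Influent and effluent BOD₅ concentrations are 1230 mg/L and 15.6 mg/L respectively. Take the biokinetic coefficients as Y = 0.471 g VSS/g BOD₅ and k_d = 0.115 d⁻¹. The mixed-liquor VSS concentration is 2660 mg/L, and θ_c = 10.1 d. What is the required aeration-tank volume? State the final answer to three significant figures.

Steady-state biomass mass balance: V·X·(1 + k_d·θ_c) = Y·Q·(S₀ − S)·θ_c, so V = 0.471 × 1900 × (1230 − 15.6) × 10.1 / [2660 × (1 + 0.115 × 10.1)] = 1.1×10^7 / 5750 = 1909 m³.

V ≈ 1910 m³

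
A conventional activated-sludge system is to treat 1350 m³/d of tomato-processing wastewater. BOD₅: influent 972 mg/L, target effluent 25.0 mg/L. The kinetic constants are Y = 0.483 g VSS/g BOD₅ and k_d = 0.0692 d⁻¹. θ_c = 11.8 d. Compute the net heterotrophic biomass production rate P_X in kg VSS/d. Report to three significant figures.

P_X ≈ 340 kg VSS/d

The observed yield is Y_obs = Y/(1 + k_d·θ_c) = 0.483 / (1 + 0.0692 × 11.8) = 0.483 / 1.817 = 0.2659 g VSS per g BOD₅ removed.
Q·(S₀ − S) = 1350 × (972 − 25.0) × 10⁻³ = 1278 kg/d removed.
Net biomass production P_X = Y_obs × Q·(S₀ − S) = 0.2659 × 1278 = 339.9 kg VSS/d.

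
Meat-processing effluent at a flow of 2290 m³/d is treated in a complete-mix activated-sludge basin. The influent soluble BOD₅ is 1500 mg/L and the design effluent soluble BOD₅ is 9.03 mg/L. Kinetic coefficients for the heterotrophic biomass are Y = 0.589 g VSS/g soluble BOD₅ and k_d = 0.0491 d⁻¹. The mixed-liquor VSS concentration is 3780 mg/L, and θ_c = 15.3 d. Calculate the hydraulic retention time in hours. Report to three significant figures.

Steady-state biomass mass balance: V·X·(1 + k_d·θ_c) = Y·Q·(S₀ − S)·θ_c, so V = 0.589 × 2290 × (1500 − 9.03) × 15.3 / [3780 × (1 + 0.0491 × 15.3)] = 3.08×10^7 / 6620 = 4648 m³.
τ = V/Q = 4648/2290 = 2.030 d, or 48.71 h.

τ ≈ 48.7 h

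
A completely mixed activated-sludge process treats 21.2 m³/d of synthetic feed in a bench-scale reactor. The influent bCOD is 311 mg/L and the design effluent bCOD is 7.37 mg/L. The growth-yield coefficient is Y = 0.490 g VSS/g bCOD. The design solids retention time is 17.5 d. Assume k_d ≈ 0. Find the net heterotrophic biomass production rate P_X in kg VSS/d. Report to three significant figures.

No decay correction is needed, so Y_obs = Y = 0.490.
Substrate removed = Q·(S₀ − S) = 21.2 m³/d × (311 − 7.37) g/m³ = 6.44×10^3 g/d = 6.437 kg/d.
Biomass produced: P_X = Y_obs·Q·ΔS = 0.4900 × 6.437 ≈ 3.154 kg VSS/d.

P_X ≈ 3.15 kg VSS/d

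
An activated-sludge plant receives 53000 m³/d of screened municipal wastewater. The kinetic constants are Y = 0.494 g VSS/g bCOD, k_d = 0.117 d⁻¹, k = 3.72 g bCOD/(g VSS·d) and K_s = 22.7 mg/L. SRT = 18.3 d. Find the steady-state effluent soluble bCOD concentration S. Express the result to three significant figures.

S ≈ 2.34 mg/L

Effluent substrate depends only on kinetics and SRT: S = K_s(1 + k_d θ_c) / [θ_c(Yk − k_d) − 1] = 22.7 × (1 + 0.117 × 18.3) / [18.3 × (0.494 × 3.72 − 0.117) − 1] = 71.30 / 30.49 = 2.339 mg/L.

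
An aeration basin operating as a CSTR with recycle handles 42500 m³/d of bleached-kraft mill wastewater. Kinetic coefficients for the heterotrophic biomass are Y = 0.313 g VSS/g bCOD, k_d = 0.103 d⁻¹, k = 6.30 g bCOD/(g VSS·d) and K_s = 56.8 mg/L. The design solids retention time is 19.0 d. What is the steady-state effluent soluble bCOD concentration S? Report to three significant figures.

Effluent substrate depends only on kinetics and SRT: S = K_s(1 + k_d θ_c) / [θ_c(Yk − k_d) − 1] = 56.8 × (1 + 0.103 × 19.0) / [19.0 × (0.313 × 6.30 − 0.103) − 1] = 168.0 / 34.51 = 4.867 mg/L.

S ≈ 4.87 mg/L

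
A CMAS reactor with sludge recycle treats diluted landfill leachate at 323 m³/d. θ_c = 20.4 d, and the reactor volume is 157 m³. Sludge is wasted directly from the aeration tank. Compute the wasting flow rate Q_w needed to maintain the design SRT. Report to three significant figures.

Wasting from the aeration tank: Q_w = V / θ_c = 157.0 / 20.4 = 7.696 m³/d.

Q_w ≈ 7.70 m³/d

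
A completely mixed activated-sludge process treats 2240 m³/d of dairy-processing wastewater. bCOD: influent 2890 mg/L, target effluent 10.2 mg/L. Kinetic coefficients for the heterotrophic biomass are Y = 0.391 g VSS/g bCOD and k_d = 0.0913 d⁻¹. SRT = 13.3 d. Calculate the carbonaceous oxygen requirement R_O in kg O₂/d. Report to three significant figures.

The observed yield is Y_obs = Y/(1 + k_d·θ_c) = 0.391 / (1 + 0.0913 × 13.3) = 0.391 / 2.214 = 0.1766 g VSS per g bCOD removed.
Mass of bCOD removed per day: Q(S₀ − S) = 2240 × 2880 g/m³ = 6451 kg/d.
P_X = Y_obs·Q·(S₀ − S) = 0.1766 × 6451 = 1139 kg VSS/d.
R_O = Q·ΔS − 1.42 P_X = 6451 − 1617 = 4833 kg O₂/d.

R_O ≈ 4830 kg O₂/d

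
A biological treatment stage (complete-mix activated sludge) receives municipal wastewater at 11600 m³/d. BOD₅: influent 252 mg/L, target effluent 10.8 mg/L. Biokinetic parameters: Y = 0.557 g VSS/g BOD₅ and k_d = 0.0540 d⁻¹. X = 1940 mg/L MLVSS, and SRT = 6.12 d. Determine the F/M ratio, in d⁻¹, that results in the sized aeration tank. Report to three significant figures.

F/M ≈ 0.408 d⁻¹

From the SRT design equation V = Y Q (S₀−S) θ_c / [X (1 + k_d θ_c)] = 0.557 × 11600 × (252 − 10.8) × 6.12 / [1940 × (1 + 0.0540 × 6.12)] = 9.54×10^6 / 2581 = 3695 m³.
F/M = Q·S₀ / (V·X) = 11600 × 252 / (3695 × 1940) = 0.4078 g BOD₅·(g VSS·d)⁻¹.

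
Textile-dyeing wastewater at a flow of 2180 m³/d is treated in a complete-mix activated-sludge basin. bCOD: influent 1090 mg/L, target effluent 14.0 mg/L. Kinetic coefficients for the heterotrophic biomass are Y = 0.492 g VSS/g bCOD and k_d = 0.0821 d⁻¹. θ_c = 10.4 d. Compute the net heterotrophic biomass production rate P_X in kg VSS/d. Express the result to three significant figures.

P_X ≈ 623 kg VSS/d

Y_obs = Y / (1 + k_d θ_c) = 0.492 / (1 + 0.0821 × 10.4) = 0.492 / 1.854 = 0.2654.
Substrate removed = Q·(S₀ − S) = 2180 m³/d × (1090 − 14.0) g/m³ = 2.35×10^6 g/d = 2346 kg/d.
So the net sludge growth is P_X = 0.2654 × 2346 = 622.5 kg VSS/d.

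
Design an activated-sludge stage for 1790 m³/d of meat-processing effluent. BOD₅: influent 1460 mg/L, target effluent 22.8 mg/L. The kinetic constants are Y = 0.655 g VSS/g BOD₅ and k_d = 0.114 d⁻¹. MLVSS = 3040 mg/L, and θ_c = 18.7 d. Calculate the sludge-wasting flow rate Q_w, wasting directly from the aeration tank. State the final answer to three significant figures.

Q_w ≈ 177 m³/d

Steady-state biomass mass balance: V·X·(1 + k_d·θ_c) = Y·Q·(S₀ − S)·θ_c, so V = 0.655 × 1790 × (1460 − 22.8) × 18.7 / [3040 × (1 + 0.114 × 18.7)] = 3.15×10^7 / 9521 = 3310 m³.
For wasting at MLVSS concentration, Q_w = V/θ_c = 3310/18.7 = 177.0 m³/d.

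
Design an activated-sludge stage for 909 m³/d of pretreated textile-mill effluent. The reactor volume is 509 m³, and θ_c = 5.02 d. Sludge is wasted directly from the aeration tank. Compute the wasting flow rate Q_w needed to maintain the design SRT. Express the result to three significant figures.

Wasting from the aeration tank: Q_w = V / θ_c = 509.0 / 5.02 = 101.4 m³/d.

Q_w ≈ 101 m³/d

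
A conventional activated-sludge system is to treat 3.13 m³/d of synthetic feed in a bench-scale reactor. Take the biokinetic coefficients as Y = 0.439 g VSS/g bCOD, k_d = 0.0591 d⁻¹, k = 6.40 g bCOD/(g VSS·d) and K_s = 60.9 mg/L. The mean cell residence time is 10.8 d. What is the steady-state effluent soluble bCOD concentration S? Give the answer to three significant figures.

S ≈ 3.48 mg/L

For a completely mixed reactor with recycle the Lawrence–McCarty relation gives S = K_s·(1 + k_d·θ_c) / [θ_c·(Y·k − k_d) − 1] = 60.9 × (1 + 0.0591 × 10.8) / [10.8 × (0.439 × 6.40 − 0.0591) − 1] = 99.77 / 28.71 = 3.476 mg/L.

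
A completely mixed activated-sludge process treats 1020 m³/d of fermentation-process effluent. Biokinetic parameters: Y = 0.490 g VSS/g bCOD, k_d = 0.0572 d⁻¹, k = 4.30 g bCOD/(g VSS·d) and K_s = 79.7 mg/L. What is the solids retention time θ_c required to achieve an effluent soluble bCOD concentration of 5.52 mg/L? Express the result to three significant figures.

At the target effluent, Y k S/(K_s+S) = 0.490×4.30×5.52/85.22 = 0.1365 d⁻¹.
1/θ_c = 0.1365 − 0.0572 = 0.07928 d⁻¹, so θ_c = 12.61 d.

θ_c ≈ 12.6 d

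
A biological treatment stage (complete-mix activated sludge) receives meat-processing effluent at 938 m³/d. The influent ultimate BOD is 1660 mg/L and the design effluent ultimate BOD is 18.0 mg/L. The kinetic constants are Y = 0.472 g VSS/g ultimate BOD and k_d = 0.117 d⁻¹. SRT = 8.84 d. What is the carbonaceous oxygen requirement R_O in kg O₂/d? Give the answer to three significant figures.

R_O ≈ 1030 kg O₂/d

Y_obs = Y / (1 + k_d θ_c) = 0.472 / (1 + 0.117 × 8.84) = 0.472 / 2.034 = 0.2320.
Q·(S₀ − S) = 938 × (1660 − 18.0) × 10⁻³ = 1540 kg/d removed.
Biomass synthesised: P_X = Y_obs × 1540 = 357.4 kg VSS/d.
Carbonaceous O₂ demand = substrate oxidised − cell-mass equivalent = 1540 − 1.42 × 357.4 = 1033 kg O₂/d.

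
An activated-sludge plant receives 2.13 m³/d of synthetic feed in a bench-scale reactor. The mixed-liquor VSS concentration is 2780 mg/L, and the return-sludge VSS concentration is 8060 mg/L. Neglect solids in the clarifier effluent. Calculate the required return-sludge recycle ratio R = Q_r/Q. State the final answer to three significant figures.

R = Q_r/Q = X/(X_r − X) = 2780 / (8060 − 2780) = 0.5265.

R ≈ 0.527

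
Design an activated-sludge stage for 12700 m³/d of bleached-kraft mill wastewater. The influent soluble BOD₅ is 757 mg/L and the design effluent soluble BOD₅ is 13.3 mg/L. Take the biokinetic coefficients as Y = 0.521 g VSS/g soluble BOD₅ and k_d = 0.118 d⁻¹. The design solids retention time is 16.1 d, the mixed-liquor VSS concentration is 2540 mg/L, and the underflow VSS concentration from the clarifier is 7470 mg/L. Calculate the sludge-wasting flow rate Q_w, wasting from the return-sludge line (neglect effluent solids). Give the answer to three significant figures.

Rearranging the biomass balance for a CMAS with decay, V = Y·Q·ΔS·θ_c / [X·(1+k_d θ_c)] = 0.521 × 12700 × (757 − 13.3) × 16.1 / [2540 × (1 + 0.118 × 16.1)] = 7.92×10^7 / 7365 = 10756 m³.
Q_w = (V·X)/(θ_c X_r) = 10756 × 2540 / (16.1 × 7470) = 227.2 m³/d.

Q_w ≈ 227 m³/d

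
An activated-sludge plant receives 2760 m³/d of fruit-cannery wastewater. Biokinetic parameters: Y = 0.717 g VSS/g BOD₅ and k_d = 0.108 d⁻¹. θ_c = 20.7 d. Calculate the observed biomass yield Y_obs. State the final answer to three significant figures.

Y_obs = Y / (1 + k_d θ_c) = 0.717 / (1 + 0.108 × 20.7) = 0.717 / 3.236 = 0.2216.

Y_obs ≈ 0.222 g VSS/g BOD₅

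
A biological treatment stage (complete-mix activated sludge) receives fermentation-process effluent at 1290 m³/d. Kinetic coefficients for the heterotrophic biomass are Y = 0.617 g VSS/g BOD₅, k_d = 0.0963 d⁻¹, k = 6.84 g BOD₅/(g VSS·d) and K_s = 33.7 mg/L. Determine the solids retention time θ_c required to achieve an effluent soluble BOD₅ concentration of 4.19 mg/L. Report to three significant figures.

Specific growth rate at S = 4.19 mg/L: μ = YkS/(K_s+S) = 0.617·6.84·4.19/(33.7+4.19) = 0.4667 d⁻¹.
1/θ_c = 0.4667 − 0.0963 = 0.3704 d⁻¹, so θ_c = 2.700 d.

θ_c ≈ 2.70 d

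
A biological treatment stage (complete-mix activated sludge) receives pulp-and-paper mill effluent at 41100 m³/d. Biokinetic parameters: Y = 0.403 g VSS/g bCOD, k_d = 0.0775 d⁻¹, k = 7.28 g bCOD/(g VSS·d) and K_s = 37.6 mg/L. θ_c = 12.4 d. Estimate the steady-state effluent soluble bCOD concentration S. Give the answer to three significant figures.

S ≈ 2.14 mg/L

Effluent substrate depends only on kinetics and SRT: S = K_s(1 + k_d θ_c) / [θ_c(Yk − k_d) − 1] = 37.6 × (1 + 0.0775 × 12.4) / [12.4 × (0.403 × 7.28 − 0.0775) − 1] = 73.73 / 34.42 = 2.142 mg/L.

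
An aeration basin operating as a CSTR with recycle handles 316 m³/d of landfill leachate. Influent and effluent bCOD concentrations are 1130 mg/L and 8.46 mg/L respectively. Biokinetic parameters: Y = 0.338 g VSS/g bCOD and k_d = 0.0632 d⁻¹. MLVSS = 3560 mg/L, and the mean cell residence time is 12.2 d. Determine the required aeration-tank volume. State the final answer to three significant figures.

V ≈ 232 m³

Steady-state biomass mass balance: V·X·(1 + k_d·θ_c) = Y·Q·(S₀ − S)·θ_c, so V = 0.338 × 316 × (1130 − 8.46) × 12.2 / [3560 × (1 + 0.0632 × 12.2)] = 1.46×10^6 / 6305 = 231.8 m³.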